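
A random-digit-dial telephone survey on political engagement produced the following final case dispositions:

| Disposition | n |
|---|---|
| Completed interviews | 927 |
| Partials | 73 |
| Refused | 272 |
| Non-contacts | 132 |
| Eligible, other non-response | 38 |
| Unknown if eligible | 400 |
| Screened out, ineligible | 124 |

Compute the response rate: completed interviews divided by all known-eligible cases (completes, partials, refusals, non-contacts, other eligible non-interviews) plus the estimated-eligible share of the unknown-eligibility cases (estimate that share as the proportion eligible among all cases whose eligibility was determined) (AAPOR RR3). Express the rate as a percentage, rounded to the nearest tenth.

Num: 927
Eligible (known): 927 + 73 + 272 + 132 + 38 = 1442
e = 1442 / (1442 + 124) = 1442 / 1566 = 0.9208
e × U: 0.9208 × 400 = 368.32
Base: 1442 + 368.32 = 1810.32
RR3 = 927 / 1810.32 = 0.5121

51.2%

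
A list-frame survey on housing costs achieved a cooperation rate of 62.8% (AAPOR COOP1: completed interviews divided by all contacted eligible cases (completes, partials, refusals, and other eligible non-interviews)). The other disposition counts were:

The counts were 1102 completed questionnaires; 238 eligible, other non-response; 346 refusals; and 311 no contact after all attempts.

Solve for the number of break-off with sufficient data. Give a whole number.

COOP1 = 1102 / D = 0.628
D = 1102 / 0.628 = 1754.8
Other denominator terms total 1686
break-off with sufficient data = 1754.8 − 1686 ≈ 69

69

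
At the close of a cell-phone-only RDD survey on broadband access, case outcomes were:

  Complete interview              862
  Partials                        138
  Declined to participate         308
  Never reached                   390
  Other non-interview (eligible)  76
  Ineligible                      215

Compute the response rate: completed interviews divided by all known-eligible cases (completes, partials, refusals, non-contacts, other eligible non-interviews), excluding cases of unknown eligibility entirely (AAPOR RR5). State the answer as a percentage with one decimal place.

48.6%

Top: 862
Base: 862 + 138 + 308 + 390 + 76 = 1774
RR5 = 862 / 1774 = 0.4859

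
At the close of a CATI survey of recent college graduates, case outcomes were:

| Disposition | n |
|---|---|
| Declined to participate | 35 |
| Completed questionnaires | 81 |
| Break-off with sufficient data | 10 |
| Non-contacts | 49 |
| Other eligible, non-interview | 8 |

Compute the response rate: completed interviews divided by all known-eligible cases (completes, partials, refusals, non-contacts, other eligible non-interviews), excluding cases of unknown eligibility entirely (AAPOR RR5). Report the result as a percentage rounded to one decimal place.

44.3%

Top → 81
Denominator → 81 + 10 + 35 + 49 + 8 = 183
RR5 = 81 / 183 = 0.4426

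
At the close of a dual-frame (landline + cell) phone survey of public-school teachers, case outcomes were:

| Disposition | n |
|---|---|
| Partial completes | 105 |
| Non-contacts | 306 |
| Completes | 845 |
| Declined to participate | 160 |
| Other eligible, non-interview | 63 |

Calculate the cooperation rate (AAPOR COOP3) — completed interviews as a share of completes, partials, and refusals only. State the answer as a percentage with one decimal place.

Numerator = 845
Base = 845 + 105 + 160 = 1110
COOP3 = 845 / 1110 = 0.7613

76.1%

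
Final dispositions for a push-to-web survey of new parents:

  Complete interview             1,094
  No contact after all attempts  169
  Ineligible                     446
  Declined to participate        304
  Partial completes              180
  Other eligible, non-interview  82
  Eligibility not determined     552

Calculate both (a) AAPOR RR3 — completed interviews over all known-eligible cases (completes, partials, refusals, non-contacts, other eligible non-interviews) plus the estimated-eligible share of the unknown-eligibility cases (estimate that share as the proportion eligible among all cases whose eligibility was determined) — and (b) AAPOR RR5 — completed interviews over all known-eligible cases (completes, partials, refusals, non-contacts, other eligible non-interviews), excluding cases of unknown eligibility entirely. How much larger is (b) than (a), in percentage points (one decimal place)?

Numerator: 1094
Known eligible: 1094 + 180 + 304 + 169 + 82 = 1829
e = 1829 / (1829 + 446) = 1829 / 2275 = 0.8040
Eligible share of unknowns: 0.8040 × 552 = 443.81
Base: 1829 + 443.81 = 2272.81
RR3 = 1094 / 2272.81 = 0.4813
Base: 1094 + 180 + 304 + 169 + 82 = 1829
RR5 = 1094 / 1829 = 0.5981
Difference = 59.81 − 48.13 = 11.68 percentage points

11.7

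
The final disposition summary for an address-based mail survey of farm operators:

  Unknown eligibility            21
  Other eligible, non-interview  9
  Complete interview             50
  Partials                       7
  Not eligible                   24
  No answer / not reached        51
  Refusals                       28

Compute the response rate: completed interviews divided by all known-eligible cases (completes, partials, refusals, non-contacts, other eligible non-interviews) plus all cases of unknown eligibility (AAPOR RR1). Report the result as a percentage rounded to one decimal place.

30.1%

Top = 50
Base = 50 + 7 + 28 + 51 + 9 + 21 = 166
RR1 = 50 / 166 = 0.3012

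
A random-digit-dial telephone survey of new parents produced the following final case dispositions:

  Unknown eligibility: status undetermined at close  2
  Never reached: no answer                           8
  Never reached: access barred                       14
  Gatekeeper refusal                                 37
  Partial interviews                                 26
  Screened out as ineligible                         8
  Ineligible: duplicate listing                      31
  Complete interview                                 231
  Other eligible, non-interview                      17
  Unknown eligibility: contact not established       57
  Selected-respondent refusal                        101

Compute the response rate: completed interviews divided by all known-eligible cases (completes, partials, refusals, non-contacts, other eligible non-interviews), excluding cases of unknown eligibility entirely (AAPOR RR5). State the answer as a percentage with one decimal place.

Declined to participate = 37 + 101 = 138
No contact after all attempts = 8 + 14 = 22
Eligibility not determined = 57 + 2 = 59
Not eligible = 8 + 31 = 39
Num: 231
Denom: 231 + 26 + 138 + 22 + 17 = 434
RR5 = 231 / 434 = 0.5323

53.2%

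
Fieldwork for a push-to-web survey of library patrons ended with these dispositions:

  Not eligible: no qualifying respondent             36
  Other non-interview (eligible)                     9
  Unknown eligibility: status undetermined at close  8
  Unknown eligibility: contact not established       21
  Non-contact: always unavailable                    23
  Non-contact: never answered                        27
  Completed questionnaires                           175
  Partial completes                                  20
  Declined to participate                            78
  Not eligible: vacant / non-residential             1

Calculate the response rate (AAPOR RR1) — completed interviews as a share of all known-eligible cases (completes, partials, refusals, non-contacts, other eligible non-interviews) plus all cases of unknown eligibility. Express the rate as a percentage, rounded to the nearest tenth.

No answer / not reached = 27 + 23 = 50
Undetermined eligibility = 21 + 8 = 29
Not eligible = 36 + 1 = 37
Numerator: 175
Denominator: 175 + 20 + 78 + 50 + 9 + 29 = 361
RR1 = 175 / 361 = 0.4848

48.5%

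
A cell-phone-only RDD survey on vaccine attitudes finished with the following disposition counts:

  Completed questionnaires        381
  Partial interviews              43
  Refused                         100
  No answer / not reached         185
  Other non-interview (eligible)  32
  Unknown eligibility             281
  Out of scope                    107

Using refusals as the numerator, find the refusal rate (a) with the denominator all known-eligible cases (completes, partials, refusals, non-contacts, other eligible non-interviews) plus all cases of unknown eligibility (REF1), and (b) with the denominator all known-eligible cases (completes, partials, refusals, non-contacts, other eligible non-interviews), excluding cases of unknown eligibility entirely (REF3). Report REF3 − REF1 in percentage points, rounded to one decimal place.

3.7

Numerator: 100
Base: 381 + 43 + 100 + 185 + 32 + 281 = 1022
REF1 = 100 / 1022 = 0.0978
Base: 381 + 43 + 100 + 185 + 32 = 741
REF3 = 100 / 741 = 0.1350
Difference = 13.50 − 9.78 = 3.72 percentage points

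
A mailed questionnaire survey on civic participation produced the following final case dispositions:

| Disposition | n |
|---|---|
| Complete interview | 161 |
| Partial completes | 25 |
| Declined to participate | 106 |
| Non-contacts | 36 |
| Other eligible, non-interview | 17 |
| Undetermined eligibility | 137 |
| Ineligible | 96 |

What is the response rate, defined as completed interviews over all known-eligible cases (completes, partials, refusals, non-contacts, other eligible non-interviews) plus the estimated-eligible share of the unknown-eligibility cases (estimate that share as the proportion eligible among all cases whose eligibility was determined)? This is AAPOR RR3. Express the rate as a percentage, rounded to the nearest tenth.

Num: 161
Determined eligible: 161 + 25 + 106 + 36 + 17 = 345
e = 345 / (345 + 96) = 345 / 441 = 0.7823
Estimated eligible among unknowns: 0.7823 × 137 = 107.18
Denominator: 345 + 107.18 = 452.18
RR3 = 161 / 452.18 = 0.3561

35.6%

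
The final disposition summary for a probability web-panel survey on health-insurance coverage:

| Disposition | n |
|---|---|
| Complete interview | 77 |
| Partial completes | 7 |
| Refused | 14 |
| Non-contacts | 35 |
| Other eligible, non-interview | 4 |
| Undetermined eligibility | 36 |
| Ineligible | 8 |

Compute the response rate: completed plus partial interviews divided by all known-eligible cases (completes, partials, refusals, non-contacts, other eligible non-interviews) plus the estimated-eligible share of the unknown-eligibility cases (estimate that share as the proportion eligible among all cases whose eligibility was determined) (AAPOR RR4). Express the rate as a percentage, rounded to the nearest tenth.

49.1%

Numerator = 77 + 7 = 84
Eligible (known) = 77 + 7 + 14 + 35 + 4 = 137
e = 137 / (137 + 8) = 137 / 145 = 0.9448
Estimated eligible among unknowns = 0.9448 × 36 = 34.01
Base = 137 + 34.01 = 171.01
RR4 = 84 / 171.01 = 0.4912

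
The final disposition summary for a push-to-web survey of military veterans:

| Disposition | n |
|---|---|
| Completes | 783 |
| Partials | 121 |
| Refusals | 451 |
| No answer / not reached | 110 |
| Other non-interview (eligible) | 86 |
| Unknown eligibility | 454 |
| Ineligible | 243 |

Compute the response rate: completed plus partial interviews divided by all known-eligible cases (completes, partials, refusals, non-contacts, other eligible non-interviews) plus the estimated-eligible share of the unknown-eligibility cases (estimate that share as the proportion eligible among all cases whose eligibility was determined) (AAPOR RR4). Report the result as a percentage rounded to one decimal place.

Top → 783 + 121 = 904
Eligible (known) → 783 + 121 + 451 + 110 + 86 = 1551
e = 1551 / (1551 + 243) = 1551 / 1794 = 0.8645
Eligible share of unknowns → 0.8645 × 454 = 392.48
Denominator → 1551 + 392.48 = 1943.48
RR4 = 904 / 1943.48 = 0.4651

46.5%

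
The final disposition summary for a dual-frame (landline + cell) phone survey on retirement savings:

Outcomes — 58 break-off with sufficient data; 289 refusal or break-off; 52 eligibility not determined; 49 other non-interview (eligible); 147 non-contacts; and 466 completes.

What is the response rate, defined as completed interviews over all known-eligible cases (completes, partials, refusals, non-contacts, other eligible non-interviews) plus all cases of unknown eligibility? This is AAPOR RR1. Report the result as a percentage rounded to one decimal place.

Numerator = 466
Denominator = 466 + 58 + 289 + 147 + 49 + 52 = 1061
RR1 = 466 / 1061 = 0.4392

43.9%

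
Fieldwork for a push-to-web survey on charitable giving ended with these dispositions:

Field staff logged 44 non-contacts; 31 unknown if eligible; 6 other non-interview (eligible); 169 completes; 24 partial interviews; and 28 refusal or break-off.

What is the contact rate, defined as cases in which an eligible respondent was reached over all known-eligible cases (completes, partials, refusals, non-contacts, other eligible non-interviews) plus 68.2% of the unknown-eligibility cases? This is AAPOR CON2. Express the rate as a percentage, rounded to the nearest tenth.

77.7%

Numerator: 169 + 24 + 28 + 6 = 227
Eligible (known): 169 + 24 + 28 + 44 + 6 = 271
e × U: 0.6820 × 31 = 21.14
Denom: 271 + 21.14 = 292.14
CON2 = 227 / 292.14 = 0.7770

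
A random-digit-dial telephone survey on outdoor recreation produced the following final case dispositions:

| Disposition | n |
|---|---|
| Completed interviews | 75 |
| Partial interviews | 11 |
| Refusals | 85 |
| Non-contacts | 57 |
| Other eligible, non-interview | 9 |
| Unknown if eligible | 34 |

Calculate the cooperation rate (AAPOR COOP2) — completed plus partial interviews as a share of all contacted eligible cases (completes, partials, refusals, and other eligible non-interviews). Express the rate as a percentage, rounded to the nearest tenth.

Num = 75 + 11 = 86
Denom = 75 + 11 + 85 + 9 = 180
COOP2 = 86 / 180 = 0.4778

47.8%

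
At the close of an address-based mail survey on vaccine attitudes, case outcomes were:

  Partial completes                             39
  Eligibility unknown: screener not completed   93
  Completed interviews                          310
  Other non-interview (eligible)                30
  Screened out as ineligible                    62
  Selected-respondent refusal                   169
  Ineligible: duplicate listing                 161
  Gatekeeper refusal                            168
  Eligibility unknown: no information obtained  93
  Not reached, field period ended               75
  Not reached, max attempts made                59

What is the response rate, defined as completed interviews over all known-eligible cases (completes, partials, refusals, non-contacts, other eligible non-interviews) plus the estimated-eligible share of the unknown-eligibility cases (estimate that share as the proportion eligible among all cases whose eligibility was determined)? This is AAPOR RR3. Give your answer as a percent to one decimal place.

31.1%

Declined to participate = 168 + 169 = 337
Never reached = 75 + 59 = 134
Unknown eligibility = 93 + 93 = 186
Screened out, ineligible = 62 + 161 = 223
Num: 310
Eligible (known): 310 + 39 + 337 + 134 + 30 = 850
e = 850 / (850 + 223) = 850 / 1073 = 0.7922
Eligible share of unknowns: 0.7922 × 186 = 147.35
Denominator: 850 + 147.35 = 997.35
RR3 = 310 / 997.35 = 0.3108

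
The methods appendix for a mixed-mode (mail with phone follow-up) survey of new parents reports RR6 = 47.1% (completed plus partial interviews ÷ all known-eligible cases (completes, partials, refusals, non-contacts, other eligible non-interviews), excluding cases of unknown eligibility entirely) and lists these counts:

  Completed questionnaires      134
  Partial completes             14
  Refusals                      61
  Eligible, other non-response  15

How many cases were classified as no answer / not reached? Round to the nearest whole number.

Numerator: 134 + 14 = 148
RR6 = 148 / D = 0.471
D = 148 / 0.471 = 314.2
Remaining denominator categories sum to 224
no answer / not reached = 314.2 − 224 ≈ 90

90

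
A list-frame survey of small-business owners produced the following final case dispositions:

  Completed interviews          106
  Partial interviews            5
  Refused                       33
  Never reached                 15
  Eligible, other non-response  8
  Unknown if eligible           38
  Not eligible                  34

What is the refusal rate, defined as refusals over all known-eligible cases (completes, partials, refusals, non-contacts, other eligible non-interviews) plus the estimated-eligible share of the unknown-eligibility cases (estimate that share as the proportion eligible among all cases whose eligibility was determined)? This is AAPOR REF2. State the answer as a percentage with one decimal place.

16.6%

Num = 33
Determined eligible = 106 + 5 + 33 + 15 + 8 = 167
e = 167 / (167 + 34) = 167 / 201 = 0.8308
Eligible share of unknowns = 0.8308 × 38 = 31.57
Denom = 167 + 31.57 = 198.57
REF2 = 33 / 198.57 = 0.1662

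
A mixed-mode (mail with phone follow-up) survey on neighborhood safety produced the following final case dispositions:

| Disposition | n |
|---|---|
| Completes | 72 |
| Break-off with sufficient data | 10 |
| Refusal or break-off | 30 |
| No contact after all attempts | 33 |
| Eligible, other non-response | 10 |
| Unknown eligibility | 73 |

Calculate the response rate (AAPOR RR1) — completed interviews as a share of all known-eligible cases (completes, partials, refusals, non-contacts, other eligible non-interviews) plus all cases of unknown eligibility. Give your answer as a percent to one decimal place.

31.6%

Num = 72
Base = 72 + 10 + 30 + 33 + 10 + 73 = 228
RR1 = 72 / 228 = 0.3158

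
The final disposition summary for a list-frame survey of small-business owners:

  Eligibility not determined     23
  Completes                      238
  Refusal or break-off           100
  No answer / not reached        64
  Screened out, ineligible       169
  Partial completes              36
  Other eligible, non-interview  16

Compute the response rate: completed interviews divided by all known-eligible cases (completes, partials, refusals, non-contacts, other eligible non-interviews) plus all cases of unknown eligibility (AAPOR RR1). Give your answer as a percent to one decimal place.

49.9%

Num = 238
Base = 238 + 36 + 100 + 64 + 16 + 23 = 477
RR1 = 238 / 477 = 0.4990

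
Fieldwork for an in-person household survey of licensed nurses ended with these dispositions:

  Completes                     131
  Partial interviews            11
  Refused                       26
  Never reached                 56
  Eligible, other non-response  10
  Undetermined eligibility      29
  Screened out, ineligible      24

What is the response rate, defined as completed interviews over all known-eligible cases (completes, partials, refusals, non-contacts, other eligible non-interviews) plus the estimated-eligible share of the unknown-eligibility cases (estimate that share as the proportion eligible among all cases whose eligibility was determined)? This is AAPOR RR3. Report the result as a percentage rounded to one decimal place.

50.3%

Numerator → 131
Eligible (known) → 131 + 11 + 26 + 56 + 10 = 234
e = 234 / (234 + 24) = 234 / 258 = 0.9070
e × U → 0.9070 × 29 = 26.30
Denominator → 234 + 26.30 = 260.30
RR3 = 131 / 260.30 = 0.5033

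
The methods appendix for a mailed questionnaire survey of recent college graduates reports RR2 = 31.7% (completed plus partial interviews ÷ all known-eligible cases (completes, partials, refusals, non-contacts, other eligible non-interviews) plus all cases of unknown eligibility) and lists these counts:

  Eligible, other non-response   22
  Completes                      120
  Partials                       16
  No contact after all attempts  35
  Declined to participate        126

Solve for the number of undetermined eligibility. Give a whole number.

Numerator: 120 + 16 = 136
RR2 = 136 / D = 0.317
D = 136 / 0.317 = 429.0
Rest of base = 319
undetermined eligibility = 429.0 − 319 ≈ 110

110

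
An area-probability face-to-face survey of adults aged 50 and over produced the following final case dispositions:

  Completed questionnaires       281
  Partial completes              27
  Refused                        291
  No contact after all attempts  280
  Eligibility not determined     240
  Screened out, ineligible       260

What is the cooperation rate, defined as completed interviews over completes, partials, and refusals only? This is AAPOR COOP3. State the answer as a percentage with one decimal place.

46.9%

Numerator = 281
Base = 281 + 27 + 291 = 599
COOP3 = 281 / 599 = 0.4691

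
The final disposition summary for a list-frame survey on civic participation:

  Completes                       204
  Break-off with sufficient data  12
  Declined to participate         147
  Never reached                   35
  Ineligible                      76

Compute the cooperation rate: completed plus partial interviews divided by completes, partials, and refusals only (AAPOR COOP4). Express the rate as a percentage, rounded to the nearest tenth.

59.5%

Num → 204 + 12 = 216
Base → 204 + 12 + 147 = 363
COOP4 = 216 / 363 = 0.5950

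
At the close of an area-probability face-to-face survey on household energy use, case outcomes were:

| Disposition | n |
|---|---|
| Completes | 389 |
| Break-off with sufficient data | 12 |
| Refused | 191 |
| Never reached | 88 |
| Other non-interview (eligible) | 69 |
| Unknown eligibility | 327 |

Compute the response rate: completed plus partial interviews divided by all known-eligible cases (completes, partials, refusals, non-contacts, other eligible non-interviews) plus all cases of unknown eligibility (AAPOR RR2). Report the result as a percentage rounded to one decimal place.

Numerator → 389 + 12 = 401
Denom → 389 + 12 + 191 + 88 + 69 + 327 = 1076
RR2 = 401 / 1076 = 0.3727

37.3%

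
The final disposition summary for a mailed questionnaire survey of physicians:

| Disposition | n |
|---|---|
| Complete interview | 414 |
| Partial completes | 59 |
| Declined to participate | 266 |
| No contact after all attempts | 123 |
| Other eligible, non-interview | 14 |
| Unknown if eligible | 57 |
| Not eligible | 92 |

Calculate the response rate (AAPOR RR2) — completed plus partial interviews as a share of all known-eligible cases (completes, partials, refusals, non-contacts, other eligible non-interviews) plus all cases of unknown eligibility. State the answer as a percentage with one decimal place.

50.7%

Top = 414 + 59 = 473
Denom = 414 + 59 + 266 + 123 + 14 + 57 = 933
RR2 = 473 / 933 = 0.5070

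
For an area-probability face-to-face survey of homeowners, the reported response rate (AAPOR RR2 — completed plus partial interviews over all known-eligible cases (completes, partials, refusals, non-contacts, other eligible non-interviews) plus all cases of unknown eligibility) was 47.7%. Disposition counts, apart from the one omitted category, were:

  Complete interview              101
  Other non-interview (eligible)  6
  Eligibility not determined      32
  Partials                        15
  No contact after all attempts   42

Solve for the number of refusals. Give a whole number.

Num → 101 + 15 = 116
RR2 = 116 / D = 0.477
D = 116 / 0.477 = 243.2
Other denominator terms total 196
refusals = 243.2 − 196 ≈ 47

47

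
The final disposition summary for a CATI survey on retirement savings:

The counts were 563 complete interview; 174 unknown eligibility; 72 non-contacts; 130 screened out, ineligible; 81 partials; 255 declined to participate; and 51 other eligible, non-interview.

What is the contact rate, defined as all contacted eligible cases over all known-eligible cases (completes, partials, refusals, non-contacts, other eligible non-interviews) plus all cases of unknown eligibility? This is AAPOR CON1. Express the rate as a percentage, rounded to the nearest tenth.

Numerator = 563 + 81 + 255 + 51 = 950
Base = 563 + 81 + 255 + 72 + 51 + 174 = 1196
CON1 = 950 / 1196 = 0.7943

79.4%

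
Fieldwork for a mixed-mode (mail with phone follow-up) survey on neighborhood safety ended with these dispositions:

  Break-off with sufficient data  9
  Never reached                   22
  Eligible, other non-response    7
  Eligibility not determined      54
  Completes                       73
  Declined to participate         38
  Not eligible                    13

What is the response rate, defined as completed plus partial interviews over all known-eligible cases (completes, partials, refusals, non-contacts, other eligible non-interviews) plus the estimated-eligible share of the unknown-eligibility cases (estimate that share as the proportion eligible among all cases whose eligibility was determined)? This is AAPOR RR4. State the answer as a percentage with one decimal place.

41.3%

Top: 73 + 9 = 82
Determined eligible: 73 + 9 + 38 + 22 + 7 = 149
e = 149 / (149 + 13) = 149 / 162 = 0.9198
Estimated eligible among unknowns: 0.9198 × 54 = 49.67
Denominator: 149 + 49.67 = 198.67
RR4 = 82 / 198.67 = 0.4127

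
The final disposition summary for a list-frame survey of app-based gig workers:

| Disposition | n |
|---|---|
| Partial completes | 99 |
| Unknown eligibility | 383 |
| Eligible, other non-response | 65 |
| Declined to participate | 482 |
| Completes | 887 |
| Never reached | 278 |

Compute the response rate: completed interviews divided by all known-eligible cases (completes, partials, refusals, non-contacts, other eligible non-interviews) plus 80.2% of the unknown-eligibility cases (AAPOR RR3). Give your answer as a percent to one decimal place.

41.9%

Numerator → 887
Determined eligible → 887 + 99 + 482 + 278 + 65 = 1811
Eligible share of unknowns → 0.8020 × 383 = 307.17
Denominator → 1811 + 307.17 = 2118.17
RR3 = 887 / 2118.17 = 0.4188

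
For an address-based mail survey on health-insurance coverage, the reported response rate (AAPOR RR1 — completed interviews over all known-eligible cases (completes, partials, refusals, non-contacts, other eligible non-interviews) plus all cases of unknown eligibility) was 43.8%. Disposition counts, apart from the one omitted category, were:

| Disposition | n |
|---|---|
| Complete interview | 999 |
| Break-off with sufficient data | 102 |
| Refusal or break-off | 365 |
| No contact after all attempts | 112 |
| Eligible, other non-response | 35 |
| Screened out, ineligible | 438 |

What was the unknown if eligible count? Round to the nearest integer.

RR1 = 999 / D = 0.438
D = 999 / 0.438 = 2280.8
Other denominator terms total 1613
unknown if eligible = 2280.8 − 1613 ≈ 668

668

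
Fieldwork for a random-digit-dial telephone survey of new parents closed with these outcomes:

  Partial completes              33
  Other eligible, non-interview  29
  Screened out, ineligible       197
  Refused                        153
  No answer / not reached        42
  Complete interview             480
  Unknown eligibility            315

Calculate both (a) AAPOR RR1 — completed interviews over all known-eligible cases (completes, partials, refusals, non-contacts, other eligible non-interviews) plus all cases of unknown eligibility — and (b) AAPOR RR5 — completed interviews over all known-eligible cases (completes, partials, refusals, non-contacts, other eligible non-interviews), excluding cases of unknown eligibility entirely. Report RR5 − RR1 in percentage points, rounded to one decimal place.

19.5

Numerator → 480
Denominator → 480 + 33 + 153 + 42 + 29 + 315 = 1052
RR1 = 480 / 1052 = 0.4563
Denominator → 480 + 33 + 153 + 42 + 29 = 737
RR5 = 480 / 737 = 0.6513
Difference = 65.13 − 45.63 = 19.50 percentage points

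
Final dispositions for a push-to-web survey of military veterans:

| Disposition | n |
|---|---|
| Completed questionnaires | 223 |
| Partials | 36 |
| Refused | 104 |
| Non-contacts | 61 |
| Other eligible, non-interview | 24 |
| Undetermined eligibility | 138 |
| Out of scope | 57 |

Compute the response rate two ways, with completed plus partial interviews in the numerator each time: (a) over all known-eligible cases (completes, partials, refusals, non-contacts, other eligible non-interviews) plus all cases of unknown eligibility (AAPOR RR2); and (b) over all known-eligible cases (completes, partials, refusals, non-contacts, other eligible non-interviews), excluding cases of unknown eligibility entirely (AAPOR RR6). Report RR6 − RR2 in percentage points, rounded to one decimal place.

Numerator → 223 + 36 = 259
Denominator → 223 + 36 + 104 + 61 + 24 + 138 = 586
RR2 = 259 / 586 = 0.4420
Denominator → 223 + 36 + 104 + 61 + 24 = 448
RR6 = 259 / 448 = 0.5781
Difference = 57.81 − 44.20 = 13.61 percentage points

13.6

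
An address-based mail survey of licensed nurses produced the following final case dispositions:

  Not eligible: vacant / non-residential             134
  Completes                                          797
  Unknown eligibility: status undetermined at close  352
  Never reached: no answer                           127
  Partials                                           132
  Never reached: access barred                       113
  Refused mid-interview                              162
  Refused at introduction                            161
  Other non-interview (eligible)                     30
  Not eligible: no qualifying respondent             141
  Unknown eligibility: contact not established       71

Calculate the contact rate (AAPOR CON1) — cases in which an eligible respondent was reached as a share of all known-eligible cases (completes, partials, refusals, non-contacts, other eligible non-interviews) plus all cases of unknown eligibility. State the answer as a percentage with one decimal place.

Refusals = 161 + 162 = 323
Never reached = 127 + 113 = 240
Eligibility not determined = 71 + 352 = 423
Ineligible = 141 + 134 = 275
Num = 797 + 132 + 323 + 30 = 1282
Base = 797 + 132 + 323 + 240 + 30 + 423 = 1945
CON1 = 1282 / 1945 = 0.6591

65.9%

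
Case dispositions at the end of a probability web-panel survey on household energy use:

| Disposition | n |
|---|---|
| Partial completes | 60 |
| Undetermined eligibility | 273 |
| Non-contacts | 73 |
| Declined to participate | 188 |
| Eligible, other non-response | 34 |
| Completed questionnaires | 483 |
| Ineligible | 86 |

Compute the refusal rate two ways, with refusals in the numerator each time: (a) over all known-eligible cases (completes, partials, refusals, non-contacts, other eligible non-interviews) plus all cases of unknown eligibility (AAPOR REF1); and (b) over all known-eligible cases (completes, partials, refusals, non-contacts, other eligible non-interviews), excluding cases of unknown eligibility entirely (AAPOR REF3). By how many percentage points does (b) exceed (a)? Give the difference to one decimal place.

5.5

Num → 188
Denom → 483 + 60 + 188 + 73 + 34 + 273 = 1111
REF1 = 188 / 1111 = 0.1692
Denom → 483 + 60 + 188 + 73 + 34 = 838
REF3 = 188 / 838 = 0.2243
Difference = 22.43 − 16.92 = 5.51 percentage points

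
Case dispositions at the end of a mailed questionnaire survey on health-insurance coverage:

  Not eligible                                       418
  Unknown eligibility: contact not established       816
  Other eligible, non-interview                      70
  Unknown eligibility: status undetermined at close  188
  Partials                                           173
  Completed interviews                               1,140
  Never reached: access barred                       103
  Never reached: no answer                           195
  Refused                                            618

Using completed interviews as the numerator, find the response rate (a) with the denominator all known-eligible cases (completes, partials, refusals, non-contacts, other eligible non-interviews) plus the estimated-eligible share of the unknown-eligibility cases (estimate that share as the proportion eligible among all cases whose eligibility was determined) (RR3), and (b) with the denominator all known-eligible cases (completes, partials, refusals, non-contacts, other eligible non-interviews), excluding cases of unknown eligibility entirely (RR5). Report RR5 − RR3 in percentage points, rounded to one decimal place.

Never reached = 195 + 103 = 298
Unknown eligibility = 816 + 188 = 1004
Num: 1140
Determined eligible: 1140 + 173 + 618 + 298 + 70 = 2299
e = 2299 / (2299 + 418) = 2299 / 2717 = 0.8462
Estimated eligible among unknowns: 0.8462 × 1004 = 849.58
Denom: 2299 + 849.58 = 3148.58
RR3 = 1140 / 3148.58 = 0.3621
Denom: 1140 + 173 + 618 + 298 + 70 = 2299
RR5 = 1140 / 2299 = 0.4959
Difference = 49.59 − 36.21 = 13.38 percentage points

13.4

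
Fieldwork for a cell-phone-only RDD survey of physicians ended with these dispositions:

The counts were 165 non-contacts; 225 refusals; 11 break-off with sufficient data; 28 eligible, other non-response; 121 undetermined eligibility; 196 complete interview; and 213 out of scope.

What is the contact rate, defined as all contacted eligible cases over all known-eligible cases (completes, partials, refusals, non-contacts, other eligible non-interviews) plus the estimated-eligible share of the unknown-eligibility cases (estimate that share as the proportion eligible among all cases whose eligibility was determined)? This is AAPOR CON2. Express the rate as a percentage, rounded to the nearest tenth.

Top → 196 + 11 + 225 + 28 = 460
Determined eligible → 196 + 11 + 225 + 165 + 28 = 625
e = 625 / (625 + 213) = 625 / 838 = 0.7458
e × U → 0.7458 × 121 = 90.24
Denom → 625 + 90.24 = 715.24
CON2 = 460 / 715.24 = 0.6431

64.3%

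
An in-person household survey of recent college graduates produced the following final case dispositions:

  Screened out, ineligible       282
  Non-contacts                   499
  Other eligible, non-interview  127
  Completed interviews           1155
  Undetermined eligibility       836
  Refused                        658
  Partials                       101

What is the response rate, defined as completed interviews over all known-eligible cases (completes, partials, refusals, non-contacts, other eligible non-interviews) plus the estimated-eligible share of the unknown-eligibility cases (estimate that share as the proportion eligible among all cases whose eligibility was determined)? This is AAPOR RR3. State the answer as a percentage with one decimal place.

Top → 1155
Known eligible → 1155 + 101 + 658 + 499 + 127 = 2540
e = 2540 / (2540 + 282) = 2540 / 2822 = 0.9001
Eligible share of unknowns → 0.9001 × 836 = 752.48
Denom → 2540 + 752.48 = 3292.48
RR3 = 1155 / 3292.48 = 0.3508

35.1%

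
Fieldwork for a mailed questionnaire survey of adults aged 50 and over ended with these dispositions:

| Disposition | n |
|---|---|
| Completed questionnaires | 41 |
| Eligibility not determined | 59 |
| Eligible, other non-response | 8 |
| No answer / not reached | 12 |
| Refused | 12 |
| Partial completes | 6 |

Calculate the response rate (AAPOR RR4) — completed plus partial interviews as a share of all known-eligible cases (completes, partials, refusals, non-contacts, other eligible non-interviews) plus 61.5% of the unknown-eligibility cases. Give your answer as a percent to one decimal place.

40.8%

Numerator: 41 + 6 = 47
Determined eligible: 41 + 6 + 12 + 12 + 8 = 79
Estimated eligible among unknowns: 0.6150 × 59 = 36.28
Denom: 79 + 36.28 = 115.28
RR4 = 47 / 115.28 = 0.4077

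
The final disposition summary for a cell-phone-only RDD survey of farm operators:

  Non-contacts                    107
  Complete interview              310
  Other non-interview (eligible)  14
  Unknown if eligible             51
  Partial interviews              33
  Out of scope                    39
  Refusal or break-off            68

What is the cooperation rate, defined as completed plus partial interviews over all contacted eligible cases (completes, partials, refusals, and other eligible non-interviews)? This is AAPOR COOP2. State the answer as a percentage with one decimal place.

Num: 310 + 33 = 343
Denom: 310 + 33 + 68 + 14 = 425
COOP2 = 343 / 425 = 0.8071

80.7%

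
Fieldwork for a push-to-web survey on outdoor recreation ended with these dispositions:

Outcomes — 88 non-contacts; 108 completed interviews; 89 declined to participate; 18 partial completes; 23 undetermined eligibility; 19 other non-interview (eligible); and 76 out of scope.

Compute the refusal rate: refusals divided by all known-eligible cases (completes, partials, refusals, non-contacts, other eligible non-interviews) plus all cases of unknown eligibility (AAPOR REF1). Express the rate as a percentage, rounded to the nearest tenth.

25.8%

Num = 89
Base = 108 + 18 + 89 + 88 + 19 + 23 = 345
REF1 = 89 / 345 = 0.2580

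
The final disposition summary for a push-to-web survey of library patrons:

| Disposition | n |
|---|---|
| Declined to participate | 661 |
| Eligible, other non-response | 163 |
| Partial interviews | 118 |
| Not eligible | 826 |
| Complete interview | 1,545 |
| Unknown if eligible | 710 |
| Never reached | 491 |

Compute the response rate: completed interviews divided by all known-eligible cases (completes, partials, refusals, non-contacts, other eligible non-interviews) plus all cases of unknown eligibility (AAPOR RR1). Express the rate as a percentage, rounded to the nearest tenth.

Numerator = 1545
Base = 1545 + 118 + 661 + 491 + 163 + 710 = 3688
RR1 = 1545 / 3688 = 0.4189

41.9%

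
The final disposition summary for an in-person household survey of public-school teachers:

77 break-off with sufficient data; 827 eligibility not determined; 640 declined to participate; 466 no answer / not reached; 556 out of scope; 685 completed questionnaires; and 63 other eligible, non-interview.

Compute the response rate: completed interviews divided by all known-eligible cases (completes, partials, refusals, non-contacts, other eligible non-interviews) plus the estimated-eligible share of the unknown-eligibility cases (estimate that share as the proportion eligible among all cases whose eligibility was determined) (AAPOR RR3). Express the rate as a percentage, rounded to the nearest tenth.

Num = 685
Eligible (known) = 685 + 77 + 640 + 466 + 63 = 1931
e = 1931 / (1931 + 556) = 1931 / 2487 = 0.7764
e × U = 0.7764 × 827 = 642.08
Base = 1931 + 642.08 = 2573.08
RR3 = 685 / 2573.08 = 0.2662

26.6%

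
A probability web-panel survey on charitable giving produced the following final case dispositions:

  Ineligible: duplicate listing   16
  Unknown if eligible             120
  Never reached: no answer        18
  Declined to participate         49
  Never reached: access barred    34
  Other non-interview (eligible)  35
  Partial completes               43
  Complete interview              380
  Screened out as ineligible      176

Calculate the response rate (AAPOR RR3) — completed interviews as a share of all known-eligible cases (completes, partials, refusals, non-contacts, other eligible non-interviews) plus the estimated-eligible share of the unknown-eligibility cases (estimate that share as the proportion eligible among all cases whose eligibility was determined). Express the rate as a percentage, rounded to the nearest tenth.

Never reached = 18 + 34 = 52
Screened out, ineligible = 176 + 16 = 192
Num → 380
Known eligible → 380 + 43 + 49 + 52 + 35 = 559
e = 559 / (559 + 192) = 559 / 751 = 0.7443
Eligible share of unknowns → 0.7443 × 120 = 89.32
Denom → 559 + 89.32 = 648.32
RR3 = 380 / 648.32 = 0.5861

58.6%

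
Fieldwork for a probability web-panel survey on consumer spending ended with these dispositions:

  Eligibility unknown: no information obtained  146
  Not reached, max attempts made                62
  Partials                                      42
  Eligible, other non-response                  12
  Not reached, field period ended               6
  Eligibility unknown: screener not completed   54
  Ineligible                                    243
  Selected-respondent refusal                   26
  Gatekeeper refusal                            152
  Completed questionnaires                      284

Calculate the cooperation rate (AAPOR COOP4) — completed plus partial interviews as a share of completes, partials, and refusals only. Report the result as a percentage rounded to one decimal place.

64.7%

Refusals = 152 + 26 = 178
Never reached = 6 + 62 = 68
Unknown eligibility = 54 + 146 = 200
Top → 284 + 42 = 326
Base → 284 + 42 + 178 = 504
COOP4 = 326 / 504 = 0.6468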